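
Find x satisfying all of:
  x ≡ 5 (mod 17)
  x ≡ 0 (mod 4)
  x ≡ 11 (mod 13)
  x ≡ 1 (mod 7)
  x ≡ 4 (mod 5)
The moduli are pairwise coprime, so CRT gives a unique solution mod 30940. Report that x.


Product of moduli M = 17 · 4 · 13 · 7 · 5 = 30940.
Merge one congruence at a time:
  Start: x ≡ 5 (mod 17).
  Combine with x ≡ 0 (mod 4); new modulus lcm = 68.
    Write x = 5 + 17·t and substitute into x ≡ 0 (mod 4): 17·t ≡ 0 − 5 = -5 (mod 4).
    Reduce coefficients mod 4: 1·t ≡ 3 (mod 4).
    So t ≡ 3 (mod 4).
    Then x = 5 + 17·3 = 56, valid modulo lcm(17, 4) = 68: x ≡ 56 (mod 68).
  Combine with x ≡ 11 (mod 13); new modulus lcm = 884.
    Write x = 56 + 68·t and substitute into x ≡ 11 (mod 13): 68·t ≡ 11 − 56 = -45 (mod 13).
    Reduce coefficients mod 13: 3·t ≡ 7 (mod 13).
    The inverse of 3 mod 13 is 9 (since 3·9 = 27 = 2·13 + 1), so t ≡ 9·7 = 63 ≡ 11 (mod 13).
    Then x = 56 + 68·11 = 804, valid modulo lcm(68, 13) = 884: x ≡ 804 (mod 884).
  Combine with x ≡ 1 (mod 7); new modulus lcm = 6188.
    Write x = 804 + 884·t and substitute into x ≡ 1 (mod 7): 884·t ≡ 1 − 804 = -803 (mod 7).
    Reduce coefficients mod 7: 2·t ≡ 2 (mod 7).
    The inverse of 2 mod 7 is 4 (since 2·4 = 8 = 1·7 + 1), so t ≡ 4·2 = 8 ≡ 1 (mod 7).
    Then x = 804 + 884·1 = 1688, valid modulo lcm(884, 7) = 6188: x ≡ 1688 (mod 6188).
  Combine with x ≡ 4 (mod 5); new modulus lcm = 30940.
    Write x = 1688 + 6188·t and substitute into x ≡ 4 (mod 5): 6188·t ≡ 4 − 1688 = -1684 (mod 5).
    Reduce coefficients mod 5: 3·t ≡ 1 (mod 5).
    The inverse of 3 mod 5 is 2 (since 3·2 = 6 = 1·5 + 1), so t ≡ 2·1 = 2 ≡ 2 (mod 5).
    Then x = 1688 + 6188·2 = 14064, valid modulo lcm(6188, 5) = 30940: x ≡ 14064 (mod 30940).
Verify against each original: 14064 mod 17 = 5, 14064 mod 4 = 0, 14064 mod 13 = 11, 14064 mod 7 = 1, 14064 mod 5 = 4.

x ≡ 14064 (mod 30940).


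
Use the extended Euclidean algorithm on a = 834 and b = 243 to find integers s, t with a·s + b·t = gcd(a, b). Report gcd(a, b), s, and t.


Euclidean algorithm on (834, 243) — divide until remainder is 0:
  834 = 3 · 243 + 105
  243 = 2 · 105 + 33
  105 = 3 · 33 + 6
  33 = 5 · 6 + 3
  6 = 2 · 3 + 0
gcd(834, 243) = 3.
Track Bezout coefficients alongside the remainders: start with r₀ = 834 = a·1 + b·0 (s = 1, t = 0) and r₁ = 243 = a·0 + b·1 (s = 0, t = 1); each new remainder r_{k+1} = r_{k-1} − q_k·r_k inherits s_{k+1} = s_{k-1} − q_k·s_k, t_{k+1} = t_{k-1} − q_k·t_k, so r_k = a·s_k + b·t_k at every step:
  q = 3: r = 105, s = 1 − 3·0 = 1, t = 0 − 3·1 = -3  (check: 834·1 + 243·(-3) = 105)
  q = 2: r = 33, s = 0 − 2·1 = -2, t = 1 − 2·(-3) = 7  (check: 834·(-2) + 243·7 = 33)
  q = 3: r = 6, s = 1 − 3·(-2) = 7, t = -3 − 3·7 = -24  (check: 834·7 + 243·(-24) = 6)
  q = 5: r = 3, s = -2 − 5·7 = -37, t = 7 − 5·(-24) = 127  (check: 834·(-37) + 243·127 = 3)
The row with r = 3 (the gcd) gives the Bezout coefficients s = -37, t = 127.
Result: 834 · (-37) + 243 · (127) = 3.

gcd(834, 243) = 3; s = -37, t = 127 (check: 834·(-37) + 243·127 = 3).


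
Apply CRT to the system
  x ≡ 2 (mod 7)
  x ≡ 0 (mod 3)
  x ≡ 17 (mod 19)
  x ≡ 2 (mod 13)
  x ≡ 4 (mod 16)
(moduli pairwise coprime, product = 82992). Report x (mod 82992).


Product of moduli M = 7 · 3 · 19 · 13 · 16 = 82992.
Merge one congruence at a time:
  Start: x ≡ 2 (mod 7).
  Combine with x ≡ 0 (mod 3); new modulus lcm = 21.
    Write x = 2 + 7·t and substitute into x ≡ 0 (mod 3): 7·t ≡ 0 − 2 = -2 (mod 3).
    Reduce coefficients mod 3: 1·t ≡ 1 (mod 3).
    So t ≡ 1 (mod 3).
    Then x = 2 + 7·1 = 9, valid modulo lcm(7, 3) = 21: x ≡ 9 (mod 21).
  Combine with x ≡ 17 (mod 19); new modulus lcm = 399.
    Write x = 9 + 21·t and substitute into x ≡ 17 (mod 19): 21·t ≡ 17 − 9 = 8 (mod 19).
    Reduce coefficients mod 19: 2·t ≡ 8 (mod 19).
    The inverse of 2 mod 19 is 10 (since 2·10 = 20 = 1·19 + 1), so t ≡ 10·8 = 80 ≡ 4 (mod 19).
    Then x = 9 + 21·4 = 93, valid modulo lcm(21, 19) = 399: x ≡ 93 (mod 399).
  Combine with x ≡ 2 (mod 13); new modulus lcm = 5187.
    Write x = 93 + 399·t and substitute into x ≡ 2 (mod 13): 399·t ≡ 2 − 93 = -91 (mod 13).
    Reduce coefficients mod 13: 9·t ≡ 0 (mod 13).
    The inverse of 9 mod 13 is 3 (since 9·3 = 27 = 2·13 + 1), so t ≡ 3·0 = 0 ≡ 0 (mod 13).
    Then x = 93 + 399·0 = 93, valid modulo lcm(399, 13) = 5187: x ≡ 93 (mod 5187).
  Combine with x ≡ 4 (mod 16); new modulus lcm = 82992.
    Write x = 93 + 5187·t and substitute into x ≡ 4 (mod 16): 5187·t ≡ 4 − 93 = -89 (mod 16).
    Reduce coefficients mod 16: 3·t ≡ 7 (mod 16).
    The inverse of 3 mod 16 is 11 (since 3·11 = 33 = 2·16 + 1), so t ≡ 11·7 = 77 ≡ 13 (mod 16).
    Then x = 93 + 5187·13 = 67524, valid modulo lcm(5187, 16) = 82992: x ≡ 67524 (mod 82992).
Verify against each original: 67524 mod 7 = 2, 67524 mod 3 = 0, 67524 mod 19 = 17, 67524 mod 13 = 2, 67524 mod 16 = 4.

x ≡ 67524 (mod 82992).


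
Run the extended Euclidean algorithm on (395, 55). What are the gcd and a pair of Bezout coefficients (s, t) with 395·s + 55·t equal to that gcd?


Euclidean algorithm on (395, 55) — divide until remainder is 0:
  395 = 7 · 55 + 10
  55 = 5 · 10 + 5
  10 = 2 · 5 + 0
gcd(395, 55) = 5.
Track Bezout coefficients alongside the remainders: start with r₀ = 395 = a·1 + b·0 (s = 1, t = 0) and r₁ = 55 = a·0 + b·1 (s = 0, t = 1); each new remainder r_{k+1} = r_{k-1} − q_k·r_k inherits s_{k+1} = s_{k-1} − q_k·s_k, t_{k+1} = t_{k-1} − q_k·t_k, so r_k = a·s_k + b·t_k at every step:
  q = 7: r = 10, s = 1 − 7·0 = 1, t = 0 − 7·1 = -7  (check: 395·1 + 55·(-7) = 10)
  q = 5: r = 5, s = 0 − 5·1 = -5, t = 1 − 5·(-7) = 36  (check: 395·(-5) + 55·36 = 5)
The row with r = 5 (the gcd) gives the Bezout coefficients s = -5, t = 36.
Result: 395 · (-5) + 55 · (36) = 5.

gcd(395, 55) = 5; s = -5, t = 36 (check: 395·(-5) + 55·36 = 5).


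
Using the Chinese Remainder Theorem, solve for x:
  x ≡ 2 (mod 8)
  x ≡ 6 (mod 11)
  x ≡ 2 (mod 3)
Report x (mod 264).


Moduli 8, 11, 3 are pairwise coprime; by CRT there is a unique solution modulo M = 8 · 11 · 3 = 264.
Solve pairwise, accumulating the modulus:
  Start with x ≡ 2 (mod 8).
  Combine with x ≡ 6 (mod 11): since gcd(8, 11) = 1, we get a unique residue mod 88.
    Write x = 2 + 8·t and substitute into x ≡ 6 (mod 11): 8·t ≡ 6 − 2 = 4 (mod 11).
    The inverse of 8 mod 11 is 7 (since 8·7 = 56 = 5·11 + 1), so t ≡ 7·4 = 28 ≡ 6 (mod 11).
    Then x = 2 + 8·6 = 50, valid modulo lcm(8, 11) = 88: x ≡ 50 (mod 88).
  Combine with x ≡ 2 (mod 3): since gcd(88, 3) = 1, we get a unique residue mod 264.
    Write x = 50 + 88·t and substitute into x ≡ 2 (mod 3): 88·t ≡ 2 − 50 = -48 (mod 3).
    Reduce coefficients mod 3: 1·t ≡ 0 (mod 3).
    So t ≡ 0 (mod 3).
    Then x = 50 + 88·0 = 50, valid modulo lcm(88, 3) = 264: x ≡ 50 (mod 264).
Verify: 50 mod 8 = 2 ✓, 50 mod 11 = 6 ✓, 50 mod 3 = 2 ✓.

x ≡ 50 (mod 264).


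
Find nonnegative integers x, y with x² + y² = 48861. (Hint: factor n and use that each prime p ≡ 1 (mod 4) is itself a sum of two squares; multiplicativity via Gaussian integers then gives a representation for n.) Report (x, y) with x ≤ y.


Step 1: Factor n = 48861 = 3^2 · 61 · 89.
Step 2: Check the mod-4 condition on each prime factor: 3 ≡ 3 (mod 4), exponent 2 (must be even); 61 ≡ 1 (mod 4), exponent 1; 89 ≡ 1 (mod 4), exponent 1.
All primes ≡ 3 (mod 4) appear to even exponent (or don't appear), so by the two-squares theorem n IS expressible as a sum of two squares.
Step 3: Build a representation. Group n = k² · m with k = 3 and m = 61 · 89 = 5429 (a product of primes ≡ 1 (mod 4)); a representation of m scales to one of n via (k·x)² + (k·y)² = k²(x² + y²). Each prime p ≡ 1 (mod 4) is itself a sum of two squares; find a² by testing p − a² for a perfect square:
  61: 61 − 1² = 60, 61 − 2² = 57, 61 − 3² = 52, 61 − 4² = 45, 61 − 5² = 36 = 6² ⇒ 61 = 5² + 6².
  89: 89 − 1² = 88, 89 − 2² = 85, 89 − 3² = 80, 89 − 4² = 73, 89 − 5² = 64 = 8² ⇒ 89 = 5² + 8².
  Combine using the Brahmagupta–Fibonacci identity (a² + b²)(c² + d²) = (ac − bd)² + (ad + bc)² = (ac + bd)² + (ad − bc)²:
  61 · 89 = 5429: from (5² + 6²)(5² + 8²), take (5·5 − 6·8, 5·8 + 6·5) = (25 − 48, 40 + 30) = (-23, 70); dropping signs (only squares matter) gives (23, 70); check 23² + 70² = 529 + 4900 = 5429 ✓.
  Scale by k = 3: (3·23, 3·70) = (69, 210).
Step 4: Order so x ≤ y and verify: 69² + 210² = 4761 + 44100 = 48861 = n. ✓

n = 48861 = 69² + 210² (one valid representation with x ≤ y).


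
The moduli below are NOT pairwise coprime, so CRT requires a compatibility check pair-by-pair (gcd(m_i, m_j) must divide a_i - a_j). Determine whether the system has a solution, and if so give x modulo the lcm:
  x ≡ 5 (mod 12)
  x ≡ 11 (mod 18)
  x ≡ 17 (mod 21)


Moduli 12, 18, 21 are not pairwise coprime, so CRT works modulo lcm(m_i) when all pairwise compatibility conditions hold.
Pairwise compatibility: gcd(m_i, m_j) must divide a_i - a_j for every pair.
Merge one congruence at a time:
  Start: x ≡ 5 (mod 12).
  Combine with x ≡ 11 (mod 18): gcd(12, 18) = 6; 11 - 5 = 6, which IS divisible by 6, so compatible.
    Write x = 5 + 12·t and substitute into x ≡ 11 (mod 18): 12·t ≡ 11 − 5 = 6 (mod 18).
    Divide the congruence (and modulus) by g = 6: 2·t ≡ 1 (mod 3).
    The inverse of 2 mod 3 is 2 (since 2·2 = 4 = 1·3 + 1), so t ≡ 2·1 = 2 ≡ 2 (mod 3).
    Then x = 5 + 12·2 = 29, valid modulo lcm(12, 18) = 36: x ≡ 29 (mod 36).
  Combine with x ≡ 17 (mod 21): gcd(36, 21) = 3; 17 - 29 = -12, which IS divisible by 3, so compatible.
    Write x = 29 + 36·t and substitute into x ≡ 17 (mod 21): 36·t ≡ 17 − 29 = -12 (mod 21).
    Divide the congruence (and modulus) by g = 3: 12·t ≡ -4 (mod 7).
    Reduce coefficients mod 7: 5·t ≡ 3 (mod 7).
    The inverse of 5 mod 7 is 3 (since 5·3 = 15 = 2·7 + 1), so t ≡ 3·3 = 9 ≡ 2 (mod 7).
    Then x = 29 + 36·2 = 101, valid modulo lcm(36, 21) = 252: x ≡ 101 (mod 252).
Verify: 101 mod 12 = 5, 101 mod 18 = 11, 101 mod 21 = 17.

x ≡ 101 (mod 252).


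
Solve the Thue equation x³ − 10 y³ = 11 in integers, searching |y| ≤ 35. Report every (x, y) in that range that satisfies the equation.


The equation is x³ - 10y³ = 11. For fixed y, x³ = 10·y³ + 11, so a solution requires the RHS to be a perfect cube.
Strategy: iterate y from -35 to 35, compute RHS = 10·y³ + 11, and check whether it is a (positive or negative) perfect cube.
Check small values of y:
  y = 0: RHS = 11 is not a perfect cube.
  y = 1: RHS = 21 is not a perfect cube.
  y = -1: RHS = 1 = (1)³ ⇒ x = 1 works.
  y = 2: RHS = 91 is not a perfect cube.
  y = -2: RHS = -69 is not a perfect cube.
  y = 3: RHS = 281 is not a perfect cube.
  y = -3: RHS = -259 is not a perfect cube.
Continuing the search up to |y| = 35 finds no further solutions beyond those listed.
Collected solutions: (1, -1).

Solutions (with |y| ≤ 35): (1, -1).


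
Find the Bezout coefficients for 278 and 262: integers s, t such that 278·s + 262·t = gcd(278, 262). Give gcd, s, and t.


Euclidean algorithm on (278, 262) — divide until remainder is 0:
  278 = 1 · 262 + 16
  262 = 16 · 16 + 6
  16 = 2 · 6 + 4
  6 = 1 · 4 + 2
  4 = 2 · 2 + 0
gcd(278, 262) = 2.
Track Bezout coefficients alongside the remainders: start with r₀ = 278 = a·1 + b·0 (s = 1, t = 0) and r₁ = 262 = a·0 + b·1 (s = 0, t = 1); each new remainder r_{k+1} = r_{k-1} − q_k·r_k inherits s_{k+1} = s_{k-1} − q_k·s_k, t_{k+1} = t_{k-1} − q_k·t_k, so r_k = a·s_k + b·t_k at every step:
  q = 1: r = 16, s = 1 − 1·0 = 1, t = 0 − 1·1 = -1  (check: 278·1 + 262·(-1) = 16)
  q = 16: r = 6, s = 0 − 16·1 = -16, t = 1 − 16·(-1) = 17  (check: 278·(-16) + 262·17 = 6)
  q = 2: r = 4, s = 1 − 2·(-16) = 33, t = -1 − 2·17 = -35  (check: 278·33 + 262·(-35) = 4)
  q = 1: r = 2, s = -16 − 1·33 = -49, t = 17 − 1·(-35) = 52  (check: 278·(-49) + 262·52 = 2)
The row with r = 2 (the gcd) gives the Bezout coefficients s = -49, t = 52.
Result: 278 · (-49) + 262 · (52) = 2.

gcd(278, 262) = 2; s = -49, t = 52 (check: 278·(-49) + 262·52 = 2).


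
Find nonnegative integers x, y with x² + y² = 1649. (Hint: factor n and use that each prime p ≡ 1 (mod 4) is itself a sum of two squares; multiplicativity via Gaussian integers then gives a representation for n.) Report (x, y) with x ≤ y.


Step 1: Factor n = 1649 = 17 · 97.
Step 2: Check the mod-4 condition on each prime factor: 17 ≡ 1 (mod 4), exponent 1; 97 ≡ 1 (mod 4), exponent 1.
All primes ≡ 3 (mod 4) appear to even exponent (or don't appear), so by the two-squares theorem n IS expressible as a sum of two squares.
Step 3: Build a representation. Here n = 17 · 97 is a product of primes ≡ 1 (mod 4). Each prime p ≡ 1 (mod 4) is itself a sum of two squares; find a² by testing p − a² for a perfect square:
  17: 17 − 1² = 16 = 4² ⇒ 17 = 1² + 4².
  97: 97 − 1² = 96, 97 − 2² = 93, 97 − 3² = 88, 97 − 4² = 81 = 9² ⇒ 97 = 4² + 9².
  Combine using the Brahmagupta–Fibonacci identity (a² + b²)(c² + d²) = (ac − bd)² + (ad + bc)² = (ac + bd)² + (ad − bc)²:
  17 · 97 = 1649: from (1² + 4²)(4² + 9²), take (1·4 − 4·9, 1·9 + 4·4) = (4 − 36, 9 + 16) = (-32, 25); dropping signs (only squares matter) gives (32, 25); check 32² + 25² = 1024 + 625 = 1649 ✓.
Step 4: Order so x ≤ y and verify: 25² + 32² = 625 + 1024 = 1649 = n. ✓

n = 1649 = 25² + 32² (one valid representation with x ≤ y).


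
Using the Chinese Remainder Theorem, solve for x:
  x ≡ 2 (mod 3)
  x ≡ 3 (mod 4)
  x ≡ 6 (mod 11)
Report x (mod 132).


Moduli 3, 4, 11 are pairwise coprime; by CRT there is a unique solution modulo M = 3 · 4 · 11 = 132.
Solve pairwise, accumulating the modulus:
  Start with x ≡ 2 (mod 3).
  Combine with x ≡ 3 (mod 4): since gcd(3, 4) = 1, we get a unique residue mod 12.
    Write x = 2 + 3·t and substitute into x ≡ 3 (mod 4): 3·t ≡ 3 − 2 = 1 (mod 4).
    The inverse of 3 mod 4 is 3 (since 3·3 = 9 = 2·4 + 1), so t ≡ 3·1 = 3 ≡ 3 (mod 4).
    Then x = 2 + 3·3 = 11, valid modulo lcm(3, 4) = 12: x ≡ 11 (mod 12).
  Combine with x ≡ 6 (mod 11): since gcd(12, 11) = 1, we get a unique residue mod 132.
    Write x = 11 + 12·t and substitute into x ≡ 6 (mod 11): 12·t ≡ 6 − 11 = -5 (mod 11).
    Reduce coefficients mod 11: 1·t ≡ 6 (mod 11).
    So t ≡ 6 (mod 11).
    Then x = 11 + 12·6 = 83, valid modulo lcm(12, 11) = 132: x ≡ 83 (mod 132).
Verify: 83 mod 3 = 2 ✓, 83 mod 4 = 3 ✓, 83 mod 11 = 6 ✓.

x ≡ 83 (mod 132).


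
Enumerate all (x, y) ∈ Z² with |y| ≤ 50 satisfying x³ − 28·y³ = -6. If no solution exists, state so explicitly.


The equation is x³ - 28y³ = -6. For fixed y, x³ = 28·y³ − 6, so a solution requires the RHS to be a perfect cube.
Strategy: iterate y from -50 to 50, compute RHS = 28·y³ − 6, and check whether it is a (positive or negative) perfect cube.
Check small values of y:
  y = 0: RHS = -6 is not a perfect cube.
  y = 1: RHS = 22 is not a perfect cube.
  y = -1: RHS = -34 is not a perfect cube.
  y = 2: RHS = 218 is not a perfect cube.
  y = -2: RHS = -230 is not a perfect cube.
  y = 3: RHS = 750 is not a perfect cube.
  y = -3: RHS = -762 is not a perfect cube.
Continuing the search up to |y| = 50 finds no solutions either.
No (x, y) in the scanned range satisfies the equation.

No integer solutions with |y| ≤ 50.


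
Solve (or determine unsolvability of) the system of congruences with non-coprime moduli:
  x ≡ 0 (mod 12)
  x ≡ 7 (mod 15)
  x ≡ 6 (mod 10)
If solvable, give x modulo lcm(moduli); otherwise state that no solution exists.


Moduli 12, 15, 10 are not pairwise coprime, so CRT works modulo lcm(m_i) when all pairwise compatibility conditions hold.
Pairwise compatibility: gcd(m_i, m_j) must divide a_i - a_j for every pair.
Merge one congruence at a time:
  Start: x ≡ 0 (mod 12).
  Combine with x ≡ 7 (mod 15): gcd(12, 15) = 3, and 7 - 0 = 7 is NOT divisible by 3.
    ⇒ system is inconsistent (no integer solution).

No solution (the system is inconsistent).


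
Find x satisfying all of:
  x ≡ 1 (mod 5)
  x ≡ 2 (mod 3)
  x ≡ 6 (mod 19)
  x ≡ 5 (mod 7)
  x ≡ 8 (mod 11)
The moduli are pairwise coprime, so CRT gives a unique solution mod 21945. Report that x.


Product of moduli M = 5 · 3 · 19 · 7 · 11 = 21945.
Merge one congruence at a time:
  Start: x ≡ 1 (mod 5).
  Combine with x ≡ 2 (mod 3); new modulus lcm = 15.
    Write x = 1 + 5·t and substitute into x ≡ 2 (mod 3): 5·t ≡ 2 − 1 = 1 (mod 3).
    Reduce coefficients mod 3: 2·t ≡ 1 (mod 3).
    The inverse of 2 mod 3 is 2 (since 2·2 = 4 = 1·3 + 1), so t ≡ 2·1 = 2 ≡ 2 (mod 3).
    Then x = 1 + 5·2 = 11, valid modulo lcm(5, 3) = 15: x ≡ 11 (mod 15).
  Combine with x ≡ 6 (mod 19); new modulus lcm = 285.
    Write x = 11 + 15·t and substitute into x ≡ 6 (mod 19): 15·t ≡ 6 − 11 = -5 (mod 19).
    Reduce coefficients mod 19: 15·t ≡ 14 (mod 19).
    The inverse of 15 mod 19 is 14 (since 15·14 = 210 = 11·19 + 1), so t ≡ 14·14 = 196 ≡ 6 (mod 19).
    Then x = 11 + 15·6 = 101, valid modulo lcm(15, 19) = 285: x ≡ 101 (mod 285).
  Combine with x ≡ 5 (mod 7); new modulus lcm = 1995.
    Write x = 101 + 285·t and substitute into x ≡ 5 (mod 7): 285·t ≡ 5 − 101 = -96 (mod 7).
    Reduce coefficients mod 7: 5·t ≡ 2 (mod 7).
    The inverse of 5 mod 7 is 3 (since 5·3 = 15 = 2·7 + 1), so t ≡ 3·2 = 6 ≡ 6 (mod 7).
    Then x = 101 + 285·6 = 1811, valid modulo lcm(285, 7) = 1995: x ≡ 1811 (mod 1995).
  Combine with x ≡ 8 (mod 11); new modulus lcm = 21945.
    Write x = 1811 + 1995·t and substitute into x ≡ 8 (mod 11): 1995·t ≡ 8 − 1811 = -1803 (mod 11).
    Reduce coefficients mod 11: 4·t ≡ 1 (mod 11).
    The inverse of 4 mod 11 is 3 (since 4·3 = 12 = 1·11 + 1), so t ≡ 3·1 = 3 ≡ 3 (mod 11).
    Then x = 1811 + 1995·3 = 7796, valid modulo lcm(1995, 11) = 21945: x ≡ 7796 (mod 21945).
Verify against each original: 7796 mod 5 = 1, 7796 mod 3 = 2, 7796 mod 19 = 6, 7796 mod 7 = 5, 7796 mod 11 = 8.

x ≡ 7796 (mod 21945).


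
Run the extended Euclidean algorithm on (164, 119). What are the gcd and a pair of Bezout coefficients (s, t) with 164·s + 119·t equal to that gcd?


Euclidean algorithm on (164, 119) — divide until remainder is 0:
  164 = 1 · 119 + 45
  119 = 2 · 45 + 29
  45 = 1 · 29 + 16
  29 = 1 · 16 + 13
  16 = 1 · 13 + 3
  13 = 4 · 3 + 1
  3 = 3 · 1 + 0
gcd(164, 119) = 1.
Track Bezout coefficients alongside the remainders: start with r₀ = 164 = a·1 + b·0 (s = 1, t = 0) and r₁ = 119 = a·0 + b·1 (s = 0, t = 1); each new remainder r_{k+1} = r_{k-1} − q_k·r_k inherits s_{k+1} = s_{k-1} − q_k·s_k, t_{k+1} = t_{k-1} − q_k·t_k, so r_k = a·s_k + b·t_k at every step:
  q = 1: r = 45, s = 1 − 1·0 = 1, t = 0 − 1·1 = -1  (check: 164·1 + 119·(-1) = 45)
  q = 2: r = 29, s = 0 − 2·1 = -2, t = 1 − 2·(-1) = 3  (check: 164·(-2) + 119·3 = 29)
  q = 1: r = 16, s = 1 − 1·(-2) = 3, t = -1 − 1·3 = -4  (check: 164·3 + 119·(-4) = 16)
  q = 1: r = 13, s = -2 − 1·3 = -5, t = 3 − 1·(-4) = 7  (check: 164·(-5) + 119·7 = 13)
  q = 1: r = 3, s = 3 − 1·(-5) = 8, t = -4 − 1·7 = -11  (check: 164·8 + 119·(-11) = 3)
  q = 4: r = 1, s = -5 − 4·8 = -37, t = 7 − 4·(-11) = 51  (check: 164·(-37) + 119·51 = 1)
The row with r = 1 (the gcd) gives the Bezout coefficients s = -37, t = 51.
Result: 164 · (-37) + 119 · (51) = 1.

gcd(164, 119) = 1; s = -37, t = 51 (check: 164·(-37) + 119·51 = 1).


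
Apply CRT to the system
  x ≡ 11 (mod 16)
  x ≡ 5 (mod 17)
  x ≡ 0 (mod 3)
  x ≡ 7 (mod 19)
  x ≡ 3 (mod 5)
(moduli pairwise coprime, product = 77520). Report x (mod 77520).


Product of moduli M = 16 · 17 · 3 · 19 · 5 = 77520.
Merge one congruence at a time:
  Start: x ≡ 11 (mod 16).
  Combine with x ≡ 5 (mod 17); new modulus lcm = 272.
    Write x = 11 + 16·t and substitute into x ≡ 5 (mod 17): 16·t ≡ 5 − 11 = -6 (mod 17).
    Reduce coefficients mod 17: 16·t ≡ 11 (mod 17).
    The inverse of 16 mod 17 is 16 (since 16·16 = 256 = 15·17 + 1), so t ≡ 16·11 = 176 ≡ 6 (mod 17).
    Then x = 11 + 16·6 = 107, valid modulo lcm(16, 17) = 272: x ≡ 107 (mod 272).
  Combine with x ≡ 0 (mod 3); new modulus lcm = 816.
    Write x = 107 + 272·t and substitute into x ≡ 0 (mod 3): 272·t ≡ 0 − 107 = -107 (mod 3).
    Reduce coefficients mod 3: 2·t ≡ 1 (mod 3).
    The inverse of 2 mod 3 is 2 (since 2·2 = 4 = 1·3 + 1), so t ≡ 2·1 = 2 ≡ 2 (mod 3).
    Then x = 107 + 272·2 = 651, valid modulo lcm(272, 3) = 816: x ≡ 651 (mod 816).
  Combine with x ≡ 7 (mod 19); new modulus lcm = 15504.
    Write x = 651 + 816·t and substitute into x ≡ 7 (mod 19): 816·t ≡ 7 − 651 = -644 (mod 19).
    Reduce coefficients mod 19: 18·t ≡ 2 (mod 19).
    The inverse of 18 mod 19 is 18 (since 18·18 = 324 = 17·19 + 1), so t ≡ 18·2 = 36 ≡ 17 (mod 19).
    Then x = 651 + 816·17 = 14523, valid modulo lcm(816, 19) = 15504: x ≡ 14523 (mod 15504).
  Combine with x ≡ 3 (mod 5); new modulus lcm = 77520.
    Write x = 14523 + 15504·t and substitute into x ≡ 3 (mod 5): 15504·t ≡ 3 − 14523 = -14520 (mod 5).
    Reduce coefficients mod 5: 4·t ≡ 0 (mod 5).
    The inverse of 4 mod 5 is 4 (since 4·4 = 16 = 3·5 + 1), so t ≡ 4·0 = 0 ≡ 0 (mod 5).
    Then x = 14523 + 15504·0 = 14523, valid modulo lcm(15504, 5) = 77520: x ≡ 14523 (mod 77520).
Verify against each original: 14523 mod 16 = 11, 14523 mod 17 = 5, 14523 mod 3 = 0, 14523 mod 19 = 7, 14523 mod 5 = 3.

x ≡ 14523 (mod 77520).


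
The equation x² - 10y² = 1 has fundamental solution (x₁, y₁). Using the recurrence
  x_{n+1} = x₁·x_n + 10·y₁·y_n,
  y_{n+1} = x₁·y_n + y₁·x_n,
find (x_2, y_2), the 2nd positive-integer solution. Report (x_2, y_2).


Step 1: Find the fundamental solution (x₁, y₁) of x² - 10y² = 1.
  Expand √10 as a continued fraction. a₀ = ⌊√10⌋ = 3; iterate m_{k+1} = d_k·a_k − m_k, d_{k+1} = (10 − m_{k+1}²)/d_k, a_{k+1} = ⌊(a₀ + m_{k+1})/d_{k+1}⌋ (starting m₀ = 0, d₀ = 1), with convergents p_k = a_k·p_{k-1} + p_{k-2}, q_k = a_k·q_{k-1} + q_{k-2} (p₋₁ = 1, q₋₁ = 0):
  k = 0: a₀ = 3; p₀/q₀ = 3/1; p₀² − 10·q₀² = 9 − 10 = -1.
  k = 1: m = 3, d = 1, a = ⌊(3 + 3)/1⌋ = 6; p/q = (6·3 + 1)/(6·1 + 0) = 19/6; p² − 10·q² = 361 − 360 = 1.
  The first convergent with p² − 10·q² = 1 gives the fundamental solution (x₁, y₁) = (19, 6).
Step 2: Apply the recurrence (x_{n+1}, y_{n+1}) = (x₁x_n + 10y₁y_n, x₁y_n + y₁x_n) repeatedly.
  From (x_1, y_1) = (19, 6): x_2 = 19·19 + 10·6·6 = 721; y_2 = 19·6 + 6·19 = 228.
Step 3: Verify x_2² - 10·y_2² = 519841 - 519840 = 1 (should be 1). ✓

(x_1, y_1) = (19, 6); (x_2, y_2) = (721, 228).


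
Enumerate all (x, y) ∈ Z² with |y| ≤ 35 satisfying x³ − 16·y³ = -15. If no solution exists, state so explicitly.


The equation is x³ - 16y³ = -15. For fixed y, x³ = 16·y³ − 15, so a solution requires the RHS to be a perfect cube.
Strategy: iterate y from -35 to 35, compute RHS = 16·y³ − 15, and check whether it is a (positive or negative) perfect cube.
Check small values of y:
  y = 0: RHS = -15 is not a perfect cube.
  y = 1: RHS = 1 = (1)³ ⇒ x = 1 works.
  y = -1: RHS = -31 is not a perfect cube.
  y = 2: RHS = 113 is not a perfect cube.
  y = -2: RHS = -143 is not a perfect cube.
  y = 3: RHS = 417 is not a perfect cube.
  y = -3: RHS = -447 is not a perfect cube.
Continuing the search up to |y| = 35 finds no further solutions beyond those listed.
Collected solutions: (1, 1).

Solutions (with |y| ≤ 35): (1, 1).


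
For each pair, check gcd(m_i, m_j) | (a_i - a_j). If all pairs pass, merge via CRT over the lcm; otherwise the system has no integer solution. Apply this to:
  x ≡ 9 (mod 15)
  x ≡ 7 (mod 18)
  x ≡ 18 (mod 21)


Moduli 15, 18, 21 are not pairwise coprime, so CRT works modulo lcm(m_i) when all pairwise compatibility conditions hold.
Pairwise compatibility: gcd(m_i, m_j) must divide a_i - a_j for every pair.
Merge one congruence at a time:
  Start: x ≡ 9 (mod 15).
  Combine with x ≡ 7 (mod 18): gcd(15, 18) = 3, and 7 - 9 = -2 is NOT divisible by 3.
    ⇒ system is inconsistent (no integer solution).

No solution (the system is inconsistent).


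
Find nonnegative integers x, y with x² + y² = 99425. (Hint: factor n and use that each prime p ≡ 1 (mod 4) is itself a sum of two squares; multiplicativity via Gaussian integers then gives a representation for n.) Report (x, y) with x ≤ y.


Step 1: Factor n = 99425 = 5^2 · 41 · 97.
Step 2: Check the mod-4 condition on each prime factor: 5 ≡ 1 (mod 4), exponent 2; 41 ≡ 1 (mod 4), exponent 1; 97 ≡ 1 (mod 4), exponent 1.
All primes ≡ 3 (mod 4) appear to even exponent (or don't appear), so by the two-squares theorem n IS expressible as a sum of two squares.
Step 3: Build a representation. Group n = k² · m with k = 5 and m = 41 · 97 = 3977 (a product of primes ≡ 1 (mod 4)); a representation of m scales to one of n via (k·x)² + (k·y)² = k²(x² + y²). Each prime p ≡ 1 (mod 4) is itself a sum of two squares; find a² by testing p − a² for a perfect square:
  41: 41 − 1² = 40, 41 − 2² = 37, 41 − 3² = 32, 41 − 4² = 25 = 5² ⇒ 41 = 4² + 5².
  97: 97 − 1² = 96, 97 − 2² = 93, 97 − 3² = 88, 97 − 4² = 81 = 9² ⇒ 97 = 4² + 9².
  Combine using the Brahmagupta–Fibonacci identity (a² + b²)(c² + d²) = (ac − bd)² + (ad + bc)² = (ac + bd)² + (ad − bc)²:
  41 · 97 = 3977: from (4² + 5²)(4² + 9²), take (4·4 − 5·9, 4·9 + 5·4) = (16 − 45, 36 + 20) = (-29, 56); dropping signs (only squares matter) gives (29, 56); check 29² + 56² = 841 + 3136 = 3977 ✓.
  Scale by k = 5: (5·29, 5·56) = (145, 280).
Step 4: Order so x ≤ y and verify: 145² + 280² = 21025 + 78400 = 99425 = n. ✓

n = 99425 = 145² + 280² (one valid representation with x ≤ y).


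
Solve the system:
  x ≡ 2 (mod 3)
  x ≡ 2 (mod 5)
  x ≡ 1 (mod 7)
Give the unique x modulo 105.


Moduli 3, 5, 7 are pairwise coprime; by CRT there is a unique solution modulo M = 3 · 5 · 7 = 105.
Solve pairwise, accumulating the modulus:
  Start with x ≡ 2 (mod 3).
  Combine with x ≡ 2 (mod 5): since gcd(3, 5) = 1, we get a unique residue mod 15.
    Write x = 2 + 3·t and substitute into x ≡ 2 (mod 5): 3·t ≡ 2 − 2 = 0 (mod 5).
    The inverse of 3 mod 5 is 2 (since 3·2 = 6 = 1·5 + 1), so t ≡ 2·0 = 0 ≡ 0 (mod 5).
    Then x = 2 + 3·0 = 2, valid modulo lcm(3, 5) = 15: x ≡ 2 (mod 15).
  Combine with x ≡ 1 (mod 7): since gcd(15, 7) = 1, we get a unique residue mod 105.
    Write x = 2 + 15·t and substitute into x ≡ 1 (mod 7): 15·t ≡ 1 − 2 = -1 (mod 7).
    Reduce coefficients mod 7: 1·t ≡ 6 (mod 7).
    So t ≡ 6 (mod 7).
    Then x = 2 + 15·6 = 92, valid modulo lcm(15, 7) = 105: x ≡ 92 (mod 105).
Verify: 92 mod 3 = 2 ✓, 92 mod 5 = 2 ✓, 92 mod 7 = 1 ✓.

x ≡ 92 (mod 105).


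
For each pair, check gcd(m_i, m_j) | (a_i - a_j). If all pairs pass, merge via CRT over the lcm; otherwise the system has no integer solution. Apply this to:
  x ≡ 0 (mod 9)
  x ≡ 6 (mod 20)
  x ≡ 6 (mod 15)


Moduli 9, 20, 15 are not pairwise coprime, so CRT works modulo lcm(m_i) when all pairwise compatibility conditions hold.
Pairwise compatibility: gcd(m_i, m_j) must divide a_i - a_j for every pair.
Merge one congruence at a time:
  Start: x ≡ 0 (mod 9).
  Combine with x ≡ 6 (mod 20): gcd(9, 20) = 1; 6 - 0 = 6, which IS divisible by 1, so compatible.
    Write x = 0 + 9·t and substitute into x ≡ 6 (mod 20): 9·t ≡ 6 − 0 = 6 (mod 20).
    The inverse of 9 mod 20 is 9 (since 9·9 = 81 = 4·20 + 1), so t ≡ 9·6 = 54 ≡ 14 (mod 20).
    Then x = 0 + 9·14 = 126, valid modulo lcm(9, 20) = 180: x ≡ 126 (mod 180).
  Combine with x ≡ 6 (mod 15): gcd(180, 15) = 15; 6 - 126 = -120, which IS divisible by 15, so compatible.
    Write x = 126 + 180·t and substitute into x ≡ 6 (mod 15): 180·t ≡ 6 − 126 = -120 (mod 15).
    Divide the congruence (and modulus) by g = 15: 12·t ≡ -8 (mod 1).
    Modulo 1 every t works; take t = 0.
    Then x = 126 + 180·0 = 126, valid modulo lcm(180, 15) = 180: x ≡ 126 (mod 180).
Verify: 126 mod 9 = 0, 126 mod 20 = 6, 126 mod 15 = 6.

x ≡ 126 (mod 180).


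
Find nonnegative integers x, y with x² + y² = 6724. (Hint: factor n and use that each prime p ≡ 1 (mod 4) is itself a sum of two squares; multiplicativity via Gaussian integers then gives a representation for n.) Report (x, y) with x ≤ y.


Step 1: Factor n = 6724 = 2^2 · 41^2.
Step 2: Check the mod-4 condition on each prime factor: 2 = 2 (special); 41 ≡ 1 (mod 4), exponent 2.
All primes ≡ 3 (mod 4) appear to even exponent (or don't appear), so by the two-squares theorem n IS expressible as a sum of two squares.
Step 3: Build a representation. Group n = k² · m with k = 2 and m = 41 · 41 = 1681 (a product of primes ≡ 1 (mod 4)); a representation of m scales to one of n via (k·x)² + (k·y)² = k²(x² + y²). Each prime p ≡ 1 (mod 4) is itself a sum of two squares; find a² by testing p − a² for a perfect square:
  41: 41 − 1² = 40, 41 − 2² = 37, 41 − 3² = 32, 41 − 4² = 25 = 5² ⇒ 41 = 4² + 5².
  Combine using the Brahmagupta–Fibonacci identity (a² + b²)(c² + d²) = (ac − bd)² + (ad + bc)² = (ac + bd)² + (ad − bc)²:
  41 · 41 = 1681: from (4² + 5²)(4² + 5²), take (4·4 − 5·5, 4·5 + 5·4) = (16 − 25, 20 + 20) = (-9, 40); dropping signs (only squares matter) gives (9, 40); check 9² + 40² = 81 + 1600 = 1681 ✓.
  Scale by k = 2: (2·9, 2·40) = (18, 80).
Step 4: Order so x ≤ y and verify: 18² + 80² = 324 + 6400 = 6724 = n. ✓

n = 6724 = 18² + 80² (one valid representation with x ≤ y).


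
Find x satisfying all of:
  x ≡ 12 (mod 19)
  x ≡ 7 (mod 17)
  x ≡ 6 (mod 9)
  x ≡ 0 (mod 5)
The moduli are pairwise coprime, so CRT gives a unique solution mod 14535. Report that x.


Product of moduli M = 19 · 17 · 9 · 5 = 14535.
Merge one congruence at a time:
  Start: x ≡ 12 (mod 19).
  Combine with x ≡ 7 (mod 17); new modulus lcm = 323.
    Write x = 12 + 19·t and substitute into x ≡ 7 (mod 17): 19·t ≡ 7 − 12 = -5 (mod 17).
    Reduce coefficients mod 17: 2·t ≡ 12 (mod 17).
    The inverse of 2 mod 17 is 9 (since 2·9 = 18 = 1·17 + 1), so t ≡ 9·12 = 108 ≡ 6 (mod 17).
    Then x = 12 + 19·6 = 126, valid modulo lcm(19, 17) = 323: x ≡ 126 (mod 323).
  Combine with x ≡ 6 (mod 9); new modulus lcm = 2907.
    Write x = 126 + 323·t and substitute into x ≡ 6 (mod 9): 323·t ≡ 6 − 126 = -120 (mod 9).
    Reduce coefficients mod 9: 8·t ≡ 6 (mod 9).
    The inverse of 8 mod 9 is 8 (since 8·8 = 64 = 7·9 + 1), so t ≡ 8·6 = 48 ≡ 3 (mod 9).
    Then x = 126 + 323·3 = 1095, valid modulo lcm(323, 9) = 2907: x ≡ 1095 (mod 2907).
  Combine with x ≡ 0 (mod 5); new modulus lcm = 14535.
    Write x = 1095 + 2907·t and substitute into x ≡ 0 (mod 5): 2907·t ≡ 0 − 1095 = -1095 (mod 5).
    Reduce coefficients mod 5: 2·t ≡ 0 (mod 5).
    The inverse of 2 mod 5 is 3 (since 2·3 = 6 = 1·5 + 1), so t ≡ 3·0 = 0 ≡ 0 (mod 5).
    Then x = 1095 + 2907·0 = 1095, valid modulo lcm(2907, 5) = 14535: x ≡ 1095 (mod 14535).
Verify against each original: 1095 mod 19 = 12, 1095 mod 17 = 7, 1095 mod 9 = 6, 1095 mod 5 = 0.

x ≡ 1095 (mod 14535).


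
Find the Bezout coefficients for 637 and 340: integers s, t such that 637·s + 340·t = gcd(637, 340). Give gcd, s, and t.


Euclidean algorithm on (637, 340) — divide until remainder is 0:
  637 = 1 · 340 + 297
  340 = 1 · 297 + 43
  297 = 6 · 43 + 39
  43 = 1 · 39 + 4
  39 = 9 · 4 + 3
  4 = 1 · 3 + 1
  3 = 3 · 1 + 0
gcd(637, 340) = 1.
Track Bezout coefficients alongside the remainders: start with r₀ = 637 = a·1 + b·0 (s = 1, t = 0) and r₁ = 340 = a·0 + b·1 (s = 0, t = 1); each new remainder r_{k+1} = r_{k-1} − q_k·r_k inherits s_{k+1} = s_{k-1} − q_k·s_k, t_{k+1} = t_{k-1} − q_k·t_k, so r_k = a·s_k + b·t_k at every step:
  q = 1: r = 297, s = 1 − 1·0 = 1, t = 0 − 1·1 = -1  (check: 637·1 + 340·(-1) = 297)
  q = 1: r = 43, s = 0 − 1·1 = -1, t = 1 − 1·(-1) = 2  (check: 637·(-1) + 340·2 = 43)
  q = 6: r = 39, s = 1 − 6·(-1) = 7, t = -1 − 6·2 = -13  (check: 637·7 + 340·(-13) = 39)
  q = 1: r = 4, s = -1 − 1·7 = -8, t = 2 − 1·(-13) = 15  (check: 637·(-8) + 340·15 = 4)
  q = 9: r = 3, s = 7 − 9·(-8) = 79, t = -13 − 9·15 = -148  (check: 637·79 + 340·(-148) = 3)
  q = 1: r = 1, s = -8 − 1·79 = -87, t = 15 − 1·(-148) = 163  (check: 637·(-87) + 340·163 = 1)
The row with r = 1 (the gcd) gives the Bezout coefficients s = -87, t = 163.
Result: 637 · (-87) + 340 · (163) = 1.

gcd(637, 340) = 1; s = -87, t = 163 (check: 637·(-87) + 340·163 = 1).


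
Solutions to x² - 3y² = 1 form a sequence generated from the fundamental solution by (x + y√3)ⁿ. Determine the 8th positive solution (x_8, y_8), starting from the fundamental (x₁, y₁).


Step 1: Find the fundamental solution (x₁, y₁) of x² - 3y² = 1.
  Expand √3 as a continued fraction. a₀ = ⌊√3⌋ = 1; iterate m_{k+1} = d_k·a_k − m_k, d_{k+1} = (3 − m_{k+1}²)/d_k, a_{k+1} = ⌊(a₀ + m_{k+1})/d_{k+1}⌋ (starting m₀ = 0, d₀ = 1), with convergents p_k = a_k·p_{k-1} + p_{k-2}, q_k = a_k·q_{k-1} + q_{k-2} (p₋₁ = 1, q₋₁ = 0):
  k = 0: a₀ = 1; p₀/q₀ = 1/1; p₀² − 3·q₀² = 1 − 3 = -2.
  k = 1: m = 1, d = 2, a = ⌊(1 + 1)/2⌋ = 1; p/q = (1·1 + 1)/(1·1 + 0) = 2/1; p² − 3·q² = 4 − 3 = 1.
  The first convergent with p² − 3·q² = 1 gives the fundamental solution (x₁, y₁) = (2, 1).
Step 2: Apply the recurrence (x_{n+1}, y_{n+1}) = (x₁x_n + 3y₁y_n, x₁y_n + y₁x_n) repeatedly.
  From (x_1, y_1) = (2, 1): x_2 = 2·2 + 3·1·1 = 7; y_2 = 2·1 + 1·2 = 4.
  From (x_2, y_2) = (7, 4): x_3 = 2·7 + 3·1·4 = 26; y_3 = 2·4 + 1·7 = 15.
  From (x_3, y_3) = (26, 15): x_4 = 2·26 + 3·1·15 = 97; y_4 = 2·15 + 1·26 = 56.
  From (x_4, y_4) = (97, 56): x_5 = 2·97 + 3·1·56 = 362; y_5 = 2·56 + 1·97 = 209.
  From (x_5, y_5) = (362, 209): x_6 = 2·362 + 3·1·209 = 1351; y_6 = 2·209 + 1·362 = 780.
  From (x_6, y_6) = (1351, 780): x_7 = 2·1351 + 3·1·780 = 5042; y_7 = 2·780 + 1·1351 = 2911.
  From (x_7, y_7) = (5042, 2911): x_8 = 2·5042 + 3·1·2911 = 18817; y_8 = 2·2911 + 1·5042 = 10864.
Step 3: Verify x_8² - 3·y_8² = 354079489 - 354079488 = 1 (should be 1). ✓

(x_1, y_1) = (2, 1); (x_8, y_8) = (18817, 10864).


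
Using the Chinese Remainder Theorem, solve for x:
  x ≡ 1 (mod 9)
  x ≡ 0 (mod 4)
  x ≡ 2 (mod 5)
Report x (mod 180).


Moduli 9, 4, 5 are pairwise coprime; by CRT there is a unique solution modulo M = 9 · 4 · 5 = 180.
Solve pairwise, accumulating the modulus:
  Start with x ≡ 1 (mod 9).
  Combine with x ≡ 0 (mod 4): since gcd(9, 4) = 1, we get a unique residue mod 36.
    Write x = 1 + 9·t and substitute into x ≡ 0 (mod 4): 9·t ≡ 0 − 1 = -1 (mod 4).
    Reduce coefficients mod 4: 1·t ≡ 3 (mod 4).
    So t ≡ 3 (mod 4).
    Then x = 1 + 9·3 = 28, valid modulo lcm(9, 4) = 36: x ≡ 28 (mod 36).
  Combine with x ≡ 2 (mod 5): since gcd(36, 5) = 1, we get a unique residue mod 180.
    Write x = 28 + 36·t and substitute into x ≡ 2 (mod 5): 36·t ≡ 2 − 28 = -26 (mod 5).
    Reduce coefficients mod 5: 1·t ≡ 4 (mod 5).
    So t ≡ 4 (mod 5).
    Then x = 28 + 36·4 = 172, valid modulo lcm(36, 5) = 180: x ≡ 172 (mod 180).
Verify: 172 mod 9 = 1 ✓, 172 mod 4 = 0 ✓, 172 mod 5 = 2 ✓.

x ≡ 172 (mod 180).


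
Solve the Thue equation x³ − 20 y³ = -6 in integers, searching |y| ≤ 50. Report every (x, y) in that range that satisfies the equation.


The equation is x³ - 20y³ = -6. For fixed y, x³ = 20·y³ − 6, so a solution requires the RHS to be a perfect cube.
Strategy: iterate y from -50 to 50, compute RHS = 20·y³ − 6, and check whether it is a (positive or negative) perfect cube.
Check small values of y:
  y = 0: RHS = -6 is not a perfect cube.
  y = 1: RHS = 14 is not a perfect cube.
  y = -1: RHS = -26 is not a perfect cube.
  y = 2: RHS = 154 is not a perfect cube.
  y = -2: RHS = -166 is not a perfect cube.
  y = 3: RHS = 534 is not a perfect cube.
  y = -3: RHS = -546 is not a perfect cube.
Continuing the search up to |y| = 50 finds no solutions either.
No (x, y) in the scanned range satisfies the equation.

No integer solutions with |y| ≤ 50.


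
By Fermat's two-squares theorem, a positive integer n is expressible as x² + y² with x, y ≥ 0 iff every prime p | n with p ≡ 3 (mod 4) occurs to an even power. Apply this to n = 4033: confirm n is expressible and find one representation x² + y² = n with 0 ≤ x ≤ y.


Step 1: Factor n = 4033 = 37 · 109.
Step 2: Check the mod-4 condition on each prime factor: 37 ≡ 1 (mod 4), exponent 1; 109 ≡ 1 (mod 4), exponent 1.
All primes ≡ 3 (mod 4) appear to even exponent (or don't appear), so by the two-squares theorem n IS expressible as a sum of two squares.
Step 3: Build a representation. Here n = 37 · 109 is a product of primes ≡ 1 (mod 4). Each prime p ≡ 1 (mod 4) is itself a sum of two squares; find a² by testing p − a² for a perfect square:
  37: 37 − 1² = 36 = 6² ⇒ 37 = 1² + 6².
  109: 109 − 1² = 108, 109 − 2² = 105, 109 − 3² = 100 = 10² ⇒ 109 = 3² + 10².
  Combine using the Brahmagupta–Fibonacci identity (a² + b²)(c² + d²) = (ac − bd)² + (ad + bc)² = (ac + bd)² + (ad − bc)²:
  37 · 109 = 4033: from (1² + 6²)(3² + 10²), take (1·3 − 6·10, 1·10 + 6·3) = (3 − 60, 10 + 18) = (-57, 28); dropping signs (only squares matter) gives (57, 28); check 57² + 28² = 3249 + 784 = 4033 ✓.
Step 4: Order so x ≤ y and verify: 28² + 57² = 784 + 3249 = 4033 = n. ✓

n = 4033 = 28² + 57² (one valid representation with x ≤ y).


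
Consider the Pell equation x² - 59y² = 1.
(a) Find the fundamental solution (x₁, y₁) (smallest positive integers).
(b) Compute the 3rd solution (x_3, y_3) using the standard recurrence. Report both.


Step 1: Find the fundamental solution (x₁, y₁) of x² - 59y² = 1.
  Expand √59 as a continued fraction. a₀ = ⌊√59⌋ = 7; iterate m_{k+1} = d_k·a_k − m_k, d_{k+1} = (59 − m_{k+1}²)/d_k, a_{k+1} = ⌊(a₀ + m_{k+1})/d_{k+1}⌋ (starting m₀ = 0, d₀ = 1), with convergents p_k = a_k·p_{k-1} + p_{k-2}, q_k = a_k·q_{k-1} + q_{k-2} (p₋₁ = 1, q₋₁ = 0):
  k = 0: a₀ = 7; p₀/q₀ = 7/1; p₀² − 59·q₀² = 49 − 59 = -10.
  k = 1: m = 7, d = 10, a = ⌊(7 + 7)/10⌋ = 1; p/q = (1·7 + 1)/(1·1 + 0) = 8/1; p² − 59·q² = 64 − 59 = 5.
  k = 2: m = 3, d = 5, a = ⌊(7 + 3)/5⌋ = 2; p/q = (2·8 + 7)/(2·1 + 1) = 23/3; p² − 59·q² = 529 − 531 = -2.
  k = 3: m = 7, d = 2, a = ⌊(7 + 7)/2⌋ = 7; p/q = (7·23 + 8)/(7·3 + 1) = 169/22; p² − 59·q² = 28561 − 28556 = 5.
  k = 4: m = 7, d = 5, a = ⌊(7 + 7)/5⌋ = 2; p/q = (2·169 + 23)/(2·22 + 3) = 361/47; p² − 59·q² = 130321 − 130331 = -10.
  k = 5: m = 3, d = 10, a = ⌊(7 + 3)/10⌋ = 1; p/q = (1·361 + 169)/(1·47 + 22) = 530/69; p² − 59·q² = 280900 − 280899 = 1.
  The first convergent with p² − 59·q² = 1 gives the fundamental solution (x₁, y₁) = (530, 69).
Step 2: Apply the recurrence (x_{n+1}, y_{n+1}) = (x₁x_n + 59y₁y_n, x₁y_n + y₁x_n) repeatedly.
  From (x_1, y_1) = (530, 69): x_2 = 530·530 + 59·69·69 = 561799; y_2 = 530·69 + 69·530 = 73140.
  From (x_2, y_2) = (561799, 73140): x_3 = 530·561799 + 59·69·73140 = 595506410; y_3 = 530·73140 + 69·561799 = 77528331.
Step 3: Verify x_3² - 59·y_3² = 354627884351088100 - 354627884351088099 = 1 (should be 1). ✓

(x_1, y_1) = (530, 69); (x_3, y_3) = (595506410, 77528331).


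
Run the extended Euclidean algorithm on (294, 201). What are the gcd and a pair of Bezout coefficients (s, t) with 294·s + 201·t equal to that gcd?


Euclidean algorithm on (294, 201) — divide until remainder is 0:
  294 = 1 · 201 + 93
  201 = 2 · 93 + 15
  93 = 6 · 15 + 3
  15 = 5 · 3 + 0
gcd(294, 201) = 3.
Track Bezout coefficients alongside the remainders: start with r₀ = 294 = a·1 + b·0 (s = 1, t = 0) and r₁ = 201 = a·0 + b·1 (s = 0, t = 1); each new remainder r_{k+1} = r_{k-1} − q_k·r_k inherits s_{k+1} = s_{k-1} − q_k·s_k, t_{k+1} = t_{k-1} − q_k·t_k, so r_k = a·s_k + b·t_k at every step:
  q = 1: r = 93, s = 1 − 1·0 = 1, t = 0 − 1·1 = -1  (check: 294·1 + 201·(-1) = 93)
  q = 2: r = 15, s = 0 − 2·1 = -2, t = 1 − 2·(-1) = 3  (check: 294·(-2) + 201·3 = 15)
  q = 6: r = 3, s = 1 − 6·(-2) = 13, t = -1 − 6·3 = -19  (check: 294·13 + 201·(-19) = 3)
The row with r = 3 (the gcd) gives the Bezout coefficients s = 13, t = -19.
Result: 294 · (13) + 201 · (-19) = 3.

gcd(294, 201) = 3; s = 13, t = -19 (check: 294·13 + 201·(-19) = 3).
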